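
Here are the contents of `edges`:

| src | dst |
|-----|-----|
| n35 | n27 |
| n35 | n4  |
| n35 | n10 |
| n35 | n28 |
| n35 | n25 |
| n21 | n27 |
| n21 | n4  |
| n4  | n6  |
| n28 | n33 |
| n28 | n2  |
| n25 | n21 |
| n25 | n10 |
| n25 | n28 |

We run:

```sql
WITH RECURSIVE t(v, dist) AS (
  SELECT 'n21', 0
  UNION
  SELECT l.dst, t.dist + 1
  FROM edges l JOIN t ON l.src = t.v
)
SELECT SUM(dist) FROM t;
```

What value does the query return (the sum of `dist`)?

Base: (n21, dist=0).
Iteration 1: edges from {n21} -> (n27, dist=1), (n4, dist=1).
Iteration 2: edges from {n27,n4} -> (n6, dist=2).
Iteration 3: no outgoing edges from {n6}; recursion stops.
SUM(dist) = 0 + 1 + 1 + 2 = 4.

4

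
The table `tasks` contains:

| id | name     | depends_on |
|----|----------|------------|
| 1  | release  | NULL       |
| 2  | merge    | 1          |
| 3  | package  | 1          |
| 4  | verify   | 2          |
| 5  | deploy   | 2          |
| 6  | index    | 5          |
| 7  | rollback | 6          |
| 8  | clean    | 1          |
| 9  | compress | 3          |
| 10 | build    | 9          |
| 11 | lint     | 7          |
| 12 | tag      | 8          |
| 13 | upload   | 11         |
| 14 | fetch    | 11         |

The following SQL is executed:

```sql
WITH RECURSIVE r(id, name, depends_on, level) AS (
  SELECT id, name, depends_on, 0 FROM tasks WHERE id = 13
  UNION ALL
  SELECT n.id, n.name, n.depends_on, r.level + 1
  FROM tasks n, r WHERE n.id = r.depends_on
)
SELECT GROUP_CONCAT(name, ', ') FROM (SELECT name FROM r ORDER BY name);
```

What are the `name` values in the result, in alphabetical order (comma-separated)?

deploy, index, lint, merge, release, rollback, upload

Base: id=13 (upload), depends_on=11, level 0.
Iteration 1: join on id=11 -> lint (id 11, depends_on=7, level 1).
Iteration 2: join on id=7 -> rollback (id 7, depends_on=6, level 2).
Iteration 3: join on id=6 -> index (id 6, depends_on=5, level 3).
Iteration 4: join on id=5 -> deploy (id 5, depends_on=2, level 4).
Iteration 5: join on id=2 -> merge (id 2, depends_on=1, level 5).
Iteration 6: join on id=1 -> release (id 1, depends_on=NULL, level 6).
Iteration 7: depends_on is NULL; no match; recursion stops.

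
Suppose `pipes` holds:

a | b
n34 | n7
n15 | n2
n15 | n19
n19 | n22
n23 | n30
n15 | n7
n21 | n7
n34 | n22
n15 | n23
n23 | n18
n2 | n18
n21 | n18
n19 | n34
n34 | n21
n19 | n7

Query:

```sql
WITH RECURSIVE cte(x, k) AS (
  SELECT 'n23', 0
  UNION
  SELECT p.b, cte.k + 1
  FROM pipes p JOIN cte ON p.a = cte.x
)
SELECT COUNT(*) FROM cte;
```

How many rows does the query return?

Base: (n23, k=0).
Iteration 1: edges from {n23} -> (n18, k=1), (n30, k=1).
Iteration 2: no outgoing edges from {n18,n30}; recursion stops.
Total rows emitted: 3.

3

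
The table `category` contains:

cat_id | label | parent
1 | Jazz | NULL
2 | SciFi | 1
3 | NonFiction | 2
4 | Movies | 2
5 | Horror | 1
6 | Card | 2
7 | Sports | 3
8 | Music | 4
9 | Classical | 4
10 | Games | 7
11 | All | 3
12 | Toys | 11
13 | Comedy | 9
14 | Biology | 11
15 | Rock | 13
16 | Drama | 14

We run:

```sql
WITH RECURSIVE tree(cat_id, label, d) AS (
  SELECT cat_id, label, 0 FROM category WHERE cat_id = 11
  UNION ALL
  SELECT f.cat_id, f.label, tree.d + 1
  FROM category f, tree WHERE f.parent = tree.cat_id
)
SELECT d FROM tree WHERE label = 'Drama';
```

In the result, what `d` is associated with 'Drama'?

2

Base: cat_id=11 (All) at d 0.
Iteration 1: rows with parent in {11} -> Toys (id 12, d 1), Biology (id 14, d 1).
Iteration 2: rows with parent in {12,14} -> Drama (id 16, d 2).
Iteration 3: no rows with parent in {16}; recursion stops.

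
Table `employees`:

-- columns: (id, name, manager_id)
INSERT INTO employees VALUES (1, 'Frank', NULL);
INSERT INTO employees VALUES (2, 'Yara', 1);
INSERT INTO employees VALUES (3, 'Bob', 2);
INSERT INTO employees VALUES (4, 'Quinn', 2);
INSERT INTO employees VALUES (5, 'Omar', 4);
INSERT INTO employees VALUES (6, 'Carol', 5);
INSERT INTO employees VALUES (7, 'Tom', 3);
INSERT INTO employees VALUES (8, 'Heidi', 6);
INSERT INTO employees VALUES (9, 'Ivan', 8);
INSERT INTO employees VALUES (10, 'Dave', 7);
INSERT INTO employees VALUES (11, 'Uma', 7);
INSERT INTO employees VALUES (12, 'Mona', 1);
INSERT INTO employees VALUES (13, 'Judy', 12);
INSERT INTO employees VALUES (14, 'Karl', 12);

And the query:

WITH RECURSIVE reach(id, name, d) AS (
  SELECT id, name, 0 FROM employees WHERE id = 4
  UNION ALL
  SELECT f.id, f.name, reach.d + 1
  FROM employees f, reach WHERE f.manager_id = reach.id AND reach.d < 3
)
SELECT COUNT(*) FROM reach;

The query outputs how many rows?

4

Base: id=4 (Quinn) at d 0.
Iteration 1: rows with manager_id in {4} -> Omar (id 5, d 1).
Iteration 2: rows with manager_id in {5} -> Carol (id 6, d 2).
Iteration 3: rows with manager_id in {6} -> Heidi (id 8, d 3).
Iteration 4: d < 3 fails for all current rows; recursion stops.
Total rows emitted: 4.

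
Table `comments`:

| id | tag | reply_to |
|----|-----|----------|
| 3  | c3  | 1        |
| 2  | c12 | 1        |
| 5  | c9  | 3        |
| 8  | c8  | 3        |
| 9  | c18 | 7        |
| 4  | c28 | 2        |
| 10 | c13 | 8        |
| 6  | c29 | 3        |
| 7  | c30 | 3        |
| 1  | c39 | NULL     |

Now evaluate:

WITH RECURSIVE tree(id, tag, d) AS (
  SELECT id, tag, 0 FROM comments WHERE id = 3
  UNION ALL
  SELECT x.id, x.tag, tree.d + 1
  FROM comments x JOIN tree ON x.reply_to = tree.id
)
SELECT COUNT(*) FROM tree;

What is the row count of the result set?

7

Base: id=3 (c3) at d 0.
Iteration 1: rows with reply_to in {3} -> c9 (id 5, d 1), c29 (id 6, d 1), c30 (id 7, d 1), c8 (id 8, d 1).
Iteration 2: rows with reply_to in {5,6,7,8} -> c18 (id 9, d 2), c13 (id 10, d 2).
Iteration 3: no rows with reply_to in {9,10}; recursion stops.
Total rows emitted: 7.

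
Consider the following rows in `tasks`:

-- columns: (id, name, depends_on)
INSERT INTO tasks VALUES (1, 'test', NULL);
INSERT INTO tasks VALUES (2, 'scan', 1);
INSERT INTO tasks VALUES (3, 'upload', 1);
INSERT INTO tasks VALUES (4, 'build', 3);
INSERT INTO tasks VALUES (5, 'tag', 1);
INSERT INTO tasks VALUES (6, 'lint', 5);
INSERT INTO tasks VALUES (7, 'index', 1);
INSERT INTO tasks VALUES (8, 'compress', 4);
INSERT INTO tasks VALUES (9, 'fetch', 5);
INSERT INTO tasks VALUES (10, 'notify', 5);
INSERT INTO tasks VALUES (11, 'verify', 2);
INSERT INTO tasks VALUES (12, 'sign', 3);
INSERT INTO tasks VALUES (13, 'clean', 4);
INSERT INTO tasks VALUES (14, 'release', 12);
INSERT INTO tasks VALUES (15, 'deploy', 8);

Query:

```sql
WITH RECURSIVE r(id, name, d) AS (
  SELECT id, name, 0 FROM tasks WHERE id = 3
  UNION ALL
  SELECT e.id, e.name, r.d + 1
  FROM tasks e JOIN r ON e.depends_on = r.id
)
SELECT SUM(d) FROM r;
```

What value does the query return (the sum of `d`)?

Base: id=3 (upload) at d 0.
Iteration 1: rows with depends_on in {3} -> build (id 4, d 1), sign (id 12, d 1).
Iteration 2: rows with depends_on in {4,12} -> compress (id 8, d 2), clean (id 13, d 2), release (id 14, d 2).
Iteration 3: rows with depends_on in {8,13,14} -> deploy (id 15, d 3).
Iteration 4: no rows with depends_on in {15}; recursion stops.
SUM(d) = 0 + 1 + 1 + 2 + 2 + 2 + 3 = 11.

11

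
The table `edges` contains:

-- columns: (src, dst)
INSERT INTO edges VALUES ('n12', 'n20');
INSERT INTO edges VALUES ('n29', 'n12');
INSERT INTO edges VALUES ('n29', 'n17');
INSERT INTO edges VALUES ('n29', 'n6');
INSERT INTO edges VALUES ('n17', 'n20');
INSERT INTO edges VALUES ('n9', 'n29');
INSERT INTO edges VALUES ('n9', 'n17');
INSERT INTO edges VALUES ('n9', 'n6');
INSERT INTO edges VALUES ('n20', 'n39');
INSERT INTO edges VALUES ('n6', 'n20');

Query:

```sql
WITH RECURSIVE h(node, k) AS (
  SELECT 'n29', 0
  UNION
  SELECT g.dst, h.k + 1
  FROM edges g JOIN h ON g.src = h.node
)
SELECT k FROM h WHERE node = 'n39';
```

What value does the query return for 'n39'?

Base: (n29, k=0).
Iteration 1: edges from {n29} -> (n12, k=1), (n17, k=1), (n6, k=1).
Iteration 2: edges from {n12,n17,n6} -> (n20, k=2). [UNION drops 2 duplicate row(s)]
Iteration 3: edges from {n20} -> (n39, k=3).
Iteration 4: no outgoing edges from {n39}; recursion stops.

3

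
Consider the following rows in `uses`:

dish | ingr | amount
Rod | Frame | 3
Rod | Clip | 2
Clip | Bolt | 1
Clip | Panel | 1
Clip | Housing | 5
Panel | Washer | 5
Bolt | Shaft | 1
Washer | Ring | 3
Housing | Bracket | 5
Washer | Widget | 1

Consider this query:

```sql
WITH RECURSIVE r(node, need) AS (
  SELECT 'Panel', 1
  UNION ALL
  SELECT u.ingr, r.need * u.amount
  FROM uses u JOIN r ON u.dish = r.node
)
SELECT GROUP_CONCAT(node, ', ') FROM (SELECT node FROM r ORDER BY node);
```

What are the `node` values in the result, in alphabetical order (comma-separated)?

Panel, Ring, Washer, Widget

Base: (Panel, need=1).
Iteration 1: components of {Panel} -> Washer = 1*5 = 5.
Iteration 2: components of {Washer} -> Ring = 5*3 = 15, Widget = 5*1 = 5.
Iteration 3: no further components; recursion stops.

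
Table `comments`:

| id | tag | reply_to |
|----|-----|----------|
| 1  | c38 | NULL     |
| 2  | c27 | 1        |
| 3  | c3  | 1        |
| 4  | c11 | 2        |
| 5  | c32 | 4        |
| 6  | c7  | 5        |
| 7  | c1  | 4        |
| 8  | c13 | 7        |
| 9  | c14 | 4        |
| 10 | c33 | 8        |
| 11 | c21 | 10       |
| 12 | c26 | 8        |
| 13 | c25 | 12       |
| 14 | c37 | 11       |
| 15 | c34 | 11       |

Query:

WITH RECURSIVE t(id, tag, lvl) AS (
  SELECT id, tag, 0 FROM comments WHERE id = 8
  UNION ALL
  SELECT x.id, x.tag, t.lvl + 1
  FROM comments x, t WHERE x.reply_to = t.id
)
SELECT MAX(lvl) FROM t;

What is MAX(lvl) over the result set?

3

Base: id=8 (c13) at lvl 0.
Iteration 1: rows with reply_to in {8} -> c33 (id 10, lvl 1), c26 (id 12, lvl 1).
Iteration 2: rows with reply_to in {10,12} -> c21 (id 11, lvl 2), c25 (id 13, lvl 2).
Iteration 3: rows with reply_to in {11,13} -> c37 (id 14, lvl 3), c34 (id 15, lvl 3).
Iteration 4: no rows with reply_to in {14,15}; recursion stops.
lvl values: 0, 1, 1, 2, 2, 3, 3; the maximum is 3.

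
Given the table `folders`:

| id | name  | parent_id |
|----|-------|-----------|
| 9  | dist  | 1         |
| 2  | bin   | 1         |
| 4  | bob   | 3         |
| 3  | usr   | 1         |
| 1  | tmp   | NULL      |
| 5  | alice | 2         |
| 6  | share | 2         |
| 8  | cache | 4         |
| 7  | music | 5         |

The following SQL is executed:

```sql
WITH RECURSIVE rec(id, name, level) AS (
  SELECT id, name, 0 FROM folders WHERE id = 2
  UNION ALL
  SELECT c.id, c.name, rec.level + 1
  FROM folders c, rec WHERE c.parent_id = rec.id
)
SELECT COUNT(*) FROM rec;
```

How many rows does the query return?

4

Base: id=2 (bin) at level 0.
Iteration 1: rows with parent_id in {2} -> alice (id 5, level 1), share (id 6, level 1).
Iteration 2: rows with parent_id in {5,6} -> music (id 7, level 2).
Iteration 3: no rows with parent_id in {7}; recursion stops.
Total rows emitted: 4.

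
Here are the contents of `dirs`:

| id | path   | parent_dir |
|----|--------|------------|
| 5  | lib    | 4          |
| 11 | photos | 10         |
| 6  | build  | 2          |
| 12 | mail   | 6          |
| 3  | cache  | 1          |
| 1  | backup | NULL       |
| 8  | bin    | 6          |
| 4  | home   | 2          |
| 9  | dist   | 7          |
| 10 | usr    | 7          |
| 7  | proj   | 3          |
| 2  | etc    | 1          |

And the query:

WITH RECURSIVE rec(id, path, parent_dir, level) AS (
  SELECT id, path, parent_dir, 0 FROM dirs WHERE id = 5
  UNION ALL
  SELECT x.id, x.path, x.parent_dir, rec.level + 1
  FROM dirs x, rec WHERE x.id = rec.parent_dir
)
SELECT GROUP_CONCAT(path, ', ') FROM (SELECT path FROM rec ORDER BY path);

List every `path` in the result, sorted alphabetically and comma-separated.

Base: id=5 (lib), parent_dir=4, level 0.
Iteration 1: join on id=4 -> home (id 4, parent_dir=2, level 1).
Iteration 2: join on id=2 -> etc (id 2, parent_dir=1, level 2).
Iteration 3: join on id=1 -> backup (id 1, parent_dir=NULL, level 3).
Iteration 4: parent_dir is NULL; no match; recursion stops.

backup, etc, home, lib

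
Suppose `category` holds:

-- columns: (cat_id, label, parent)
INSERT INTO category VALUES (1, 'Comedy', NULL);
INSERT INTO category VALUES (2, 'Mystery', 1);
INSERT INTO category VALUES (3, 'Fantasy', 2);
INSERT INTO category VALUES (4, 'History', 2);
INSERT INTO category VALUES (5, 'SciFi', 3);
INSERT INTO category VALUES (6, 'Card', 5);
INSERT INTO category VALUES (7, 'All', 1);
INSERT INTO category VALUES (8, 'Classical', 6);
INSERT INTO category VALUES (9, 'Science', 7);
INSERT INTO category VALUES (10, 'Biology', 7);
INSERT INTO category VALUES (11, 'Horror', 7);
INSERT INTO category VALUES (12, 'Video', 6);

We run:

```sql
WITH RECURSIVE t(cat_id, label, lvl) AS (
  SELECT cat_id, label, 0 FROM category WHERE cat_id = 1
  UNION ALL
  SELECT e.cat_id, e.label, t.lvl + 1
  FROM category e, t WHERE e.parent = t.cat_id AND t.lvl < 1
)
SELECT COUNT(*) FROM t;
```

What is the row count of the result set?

3

Base: cat_id=1 (Comedy) at lvl 0.
Iteration 1: rows with parent in {1} -> Mystery (id 2, lvl 1), All (id 7, lvl 1).
Iteration 2: lvl < 1 fails for all current rows; recursion stops.
Total rows emitted: 3.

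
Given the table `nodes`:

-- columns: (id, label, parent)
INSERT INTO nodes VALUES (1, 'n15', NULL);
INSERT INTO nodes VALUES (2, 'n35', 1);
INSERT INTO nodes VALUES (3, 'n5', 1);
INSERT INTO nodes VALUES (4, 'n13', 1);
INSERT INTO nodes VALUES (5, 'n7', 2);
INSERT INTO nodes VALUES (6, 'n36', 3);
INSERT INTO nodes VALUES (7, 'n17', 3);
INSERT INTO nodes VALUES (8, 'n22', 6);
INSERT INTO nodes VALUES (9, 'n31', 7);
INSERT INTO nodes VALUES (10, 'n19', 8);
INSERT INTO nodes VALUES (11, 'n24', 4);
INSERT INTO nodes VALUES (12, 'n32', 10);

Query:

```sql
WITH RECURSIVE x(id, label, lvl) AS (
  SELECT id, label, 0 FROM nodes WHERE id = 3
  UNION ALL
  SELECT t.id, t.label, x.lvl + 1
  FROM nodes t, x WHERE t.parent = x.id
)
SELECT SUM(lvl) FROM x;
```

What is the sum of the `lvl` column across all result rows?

Base: id=3 (n5) at lvl 0.
Iteration 1: rows with parent in {3} -> n36 (id 6, lvl 1), n17 (id 7, lvl 1).
Iteration 2: rows with parent in {6,7} -> n22 (id 8, lvl 2), n31 (id 9, lvl 2).
Iteration 3: rows with parent in {8,9} -> n19 (id 10, lvl 3).
Iteration 4: rows with parent in {10} -> n32 (id 12, lvl 4).
Iteration 5: no rows with parent in {12}; recursion stops.
SUM(lvl) = 0 + 1 + 1 + 2 + 2 + 3 + 4 = 13.

13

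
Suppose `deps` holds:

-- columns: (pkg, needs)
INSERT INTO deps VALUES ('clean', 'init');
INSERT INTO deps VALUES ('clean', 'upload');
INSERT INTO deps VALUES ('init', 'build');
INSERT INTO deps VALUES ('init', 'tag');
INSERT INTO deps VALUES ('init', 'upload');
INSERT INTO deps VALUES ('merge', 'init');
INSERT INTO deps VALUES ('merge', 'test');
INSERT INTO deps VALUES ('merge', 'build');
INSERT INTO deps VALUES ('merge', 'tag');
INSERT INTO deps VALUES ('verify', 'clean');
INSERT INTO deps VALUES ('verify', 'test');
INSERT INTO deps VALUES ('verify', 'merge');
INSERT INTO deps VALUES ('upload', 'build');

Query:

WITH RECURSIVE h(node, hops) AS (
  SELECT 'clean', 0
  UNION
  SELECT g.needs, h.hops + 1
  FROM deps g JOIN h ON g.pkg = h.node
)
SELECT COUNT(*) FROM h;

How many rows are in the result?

7

Base: (clean, hops=0).
Iteration 1: edges from {clean} -> (init, hops=1), (upload, hops=1).
Iteration 2: edges from {init,upload} -> (build, hops=2), (tag, hops=2), (upload, hops=2). [UNION drops 1 duplicate row(s)]
Iteration 3: edges from {build,tag,upload} -> (build, hops=3).
Iteration 4: no outgoing edges from {build}; recursion stops.
Total rows emitted: 7.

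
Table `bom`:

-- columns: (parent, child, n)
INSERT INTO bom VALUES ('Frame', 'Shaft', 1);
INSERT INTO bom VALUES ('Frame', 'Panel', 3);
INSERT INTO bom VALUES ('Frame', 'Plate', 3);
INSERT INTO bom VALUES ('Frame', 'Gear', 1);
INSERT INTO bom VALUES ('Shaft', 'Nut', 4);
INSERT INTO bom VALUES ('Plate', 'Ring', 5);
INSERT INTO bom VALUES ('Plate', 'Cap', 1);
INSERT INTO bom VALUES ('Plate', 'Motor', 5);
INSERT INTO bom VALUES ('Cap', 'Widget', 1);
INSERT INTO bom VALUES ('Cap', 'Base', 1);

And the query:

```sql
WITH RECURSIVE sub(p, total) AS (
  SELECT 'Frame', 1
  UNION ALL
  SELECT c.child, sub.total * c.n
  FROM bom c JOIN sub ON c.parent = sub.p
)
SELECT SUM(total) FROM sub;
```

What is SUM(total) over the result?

52

Base: (Frame, total=1).
Iteration 1: components of {Frame} -> Gear = 1*1 = 1, Panel = 1*3 = 3, Plate = 1*3 = 3, Shaft = 1*1 = 1.
Iteration 2: components of {Gear,Panel,Plate,Shaft} -> Cap = 3*1 = 3, Motor = 3*5 = 15, Nut = 1*4 = 4, Ring = 3*5 = 15.
Iteration 3: components of {Cap,Motor,Nut,Ring} -> Base = 3*1 = 3, Widget = 3*1 = 3.
Iteration 4: no further components; recursion stops.
SUM(total) = 1 + 1 + 3 + 3 + 1 + 4 + 15 + 3 + 15 + 3 + 3 = 52.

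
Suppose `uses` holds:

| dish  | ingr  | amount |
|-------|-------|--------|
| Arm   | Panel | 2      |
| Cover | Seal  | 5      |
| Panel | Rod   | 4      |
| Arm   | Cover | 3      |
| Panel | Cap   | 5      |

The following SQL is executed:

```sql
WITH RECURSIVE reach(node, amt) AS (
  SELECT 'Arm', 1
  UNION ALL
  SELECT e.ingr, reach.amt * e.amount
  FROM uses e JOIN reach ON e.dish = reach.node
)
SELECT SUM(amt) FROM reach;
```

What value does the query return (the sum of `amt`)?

39

Base: (Arm, amt=1).
Iteration 1: components of {Arm} -> Cover = 1*3 = 3, Panel = 1*2 = 2.
Iteration 2: components of {Cover,Panel} -> Cap = 2*5 = 10, Rod = 2*4 = 8, Seal = 3*5 = 15.
Iteration 3: no further components; recursion stops.
SUM(amt) = 1 + 2 + 3 + 8 + 10 + 15 = 39.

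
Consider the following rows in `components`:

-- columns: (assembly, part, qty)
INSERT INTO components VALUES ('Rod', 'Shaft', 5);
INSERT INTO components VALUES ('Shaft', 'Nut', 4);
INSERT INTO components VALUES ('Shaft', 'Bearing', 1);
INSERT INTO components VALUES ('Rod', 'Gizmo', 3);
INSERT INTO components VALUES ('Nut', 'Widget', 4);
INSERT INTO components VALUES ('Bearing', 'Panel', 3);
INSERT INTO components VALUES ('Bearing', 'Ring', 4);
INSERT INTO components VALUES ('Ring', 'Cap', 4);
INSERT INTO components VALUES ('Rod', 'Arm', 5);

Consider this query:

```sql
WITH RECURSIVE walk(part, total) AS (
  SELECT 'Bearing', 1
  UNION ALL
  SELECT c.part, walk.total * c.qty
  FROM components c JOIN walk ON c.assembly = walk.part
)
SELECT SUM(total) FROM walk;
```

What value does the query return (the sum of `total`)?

24

Base: (Bearing, total=1).
Iteration 1: components of {Bearing} -> Panel = 1*3 = 3, Ring = 1*4 = 4.
Iteration 2: components of {Panel,Ring} -> Cap = 4*4 = 16.
Iteration 3: no further components; recursion stops.
SUM(total) = 1 + 3 + 4 + 16 = 24.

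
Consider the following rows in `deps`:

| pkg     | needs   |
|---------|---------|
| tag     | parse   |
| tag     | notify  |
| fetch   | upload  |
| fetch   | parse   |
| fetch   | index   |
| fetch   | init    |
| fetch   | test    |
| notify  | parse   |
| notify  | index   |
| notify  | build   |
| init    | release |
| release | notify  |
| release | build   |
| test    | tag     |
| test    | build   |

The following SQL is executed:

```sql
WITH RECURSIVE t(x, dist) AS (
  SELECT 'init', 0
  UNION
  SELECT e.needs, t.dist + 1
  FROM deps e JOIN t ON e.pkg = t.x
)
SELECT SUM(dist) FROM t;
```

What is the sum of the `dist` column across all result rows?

Base: (init, dist=0).
Iteration 1: edges from {init} -> (release, dist=1).
Iteration 2: edges from {release} -> (build, dist=2), (notify, dist=2).
Iteration 3: edges from {build,notify} -> (build, dist=3), (index, dist=3), (parse, dist=3).
Iteration 4: no outgoing edges from {build,index,parse}; recursion stops.
SUM(dist) = 0 + 1 + 2 + 2 + 3 + 3 + 3 = 14.

14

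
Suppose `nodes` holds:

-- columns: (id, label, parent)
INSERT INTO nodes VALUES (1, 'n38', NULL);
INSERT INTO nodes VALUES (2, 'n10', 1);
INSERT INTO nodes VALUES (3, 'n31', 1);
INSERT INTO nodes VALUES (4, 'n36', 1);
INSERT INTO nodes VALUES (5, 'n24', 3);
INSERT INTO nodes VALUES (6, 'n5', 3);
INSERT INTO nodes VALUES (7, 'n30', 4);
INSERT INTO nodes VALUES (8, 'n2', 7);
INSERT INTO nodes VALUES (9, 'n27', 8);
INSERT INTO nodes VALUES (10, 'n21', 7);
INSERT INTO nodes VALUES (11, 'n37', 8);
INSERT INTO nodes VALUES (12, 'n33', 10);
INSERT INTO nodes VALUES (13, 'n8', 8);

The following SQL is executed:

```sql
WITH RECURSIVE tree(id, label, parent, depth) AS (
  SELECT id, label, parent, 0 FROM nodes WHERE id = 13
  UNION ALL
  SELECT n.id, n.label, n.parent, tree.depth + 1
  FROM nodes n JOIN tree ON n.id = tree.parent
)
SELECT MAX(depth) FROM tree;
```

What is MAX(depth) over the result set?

4

Base: id=13 (n8), parent=8, depth 0.
Iteration 1: join on id=8 -> n2 (id 8, parent=7, depth 1).
Iteration 2: join on id=7 -> n30 (id 7, parent=4, depth 2).
Iteration 3: join on id=4 -> n36 (id 4, parent=1, depth 3).
Iteration 4: join on id=1 -> n38 (id 1, parent=NULL, depth 4).
Iteration 5: parent is NULL; no match; recursion stops.
depth values: 0, 1, 2, 3, 4; the maximum is 4.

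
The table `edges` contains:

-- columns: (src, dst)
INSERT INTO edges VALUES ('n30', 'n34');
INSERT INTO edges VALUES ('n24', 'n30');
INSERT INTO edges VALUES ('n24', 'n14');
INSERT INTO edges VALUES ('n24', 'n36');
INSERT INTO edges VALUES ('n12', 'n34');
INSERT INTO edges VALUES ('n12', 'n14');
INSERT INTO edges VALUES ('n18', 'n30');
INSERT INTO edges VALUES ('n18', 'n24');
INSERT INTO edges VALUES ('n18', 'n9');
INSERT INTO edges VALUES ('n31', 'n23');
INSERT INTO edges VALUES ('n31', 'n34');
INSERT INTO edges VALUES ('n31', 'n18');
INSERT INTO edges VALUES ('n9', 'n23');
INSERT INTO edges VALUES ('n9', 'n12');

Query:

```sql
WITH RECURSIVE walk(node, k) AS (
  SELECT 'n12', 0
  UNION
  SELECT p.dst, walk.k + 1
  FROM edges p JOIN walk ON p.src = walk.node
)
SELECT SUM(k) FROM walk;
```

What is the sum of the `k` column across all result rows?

2

Base: (n12, k=0).
Iteration 1: edges from {n12} -> (n14, k=1), (n34, k=1).
Iteration 2: no outgoing edges from {n14,n34}; recursion stops.
SUM(k) = 0 + 1 + 1 = 2.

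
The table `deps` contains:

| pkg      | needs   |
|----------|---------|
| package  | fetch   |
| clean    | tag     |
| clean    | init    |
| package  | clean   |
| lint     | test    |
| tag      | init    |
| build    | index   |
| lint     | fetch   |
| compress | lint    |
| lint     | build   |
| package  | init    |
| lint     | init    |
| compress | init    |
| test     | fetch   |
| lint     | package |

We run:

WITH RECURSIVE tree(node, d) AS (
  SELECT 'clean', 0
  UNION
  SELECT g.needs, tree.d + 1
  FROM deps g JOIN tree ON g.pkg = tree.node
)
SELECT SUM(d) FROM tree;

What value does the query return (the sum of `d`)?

4

Base: (clean, d=0).
Iteration 1: edges from {clean} -> (init, d=1), (tag, d=1).
Iteration 2: edges from {init,tag} -> (init, d=2).
Iteration 3: no outgoing edges from {init}; recursion stops.
SUM(d) = 0 + 1 + 1 + 2 = 4.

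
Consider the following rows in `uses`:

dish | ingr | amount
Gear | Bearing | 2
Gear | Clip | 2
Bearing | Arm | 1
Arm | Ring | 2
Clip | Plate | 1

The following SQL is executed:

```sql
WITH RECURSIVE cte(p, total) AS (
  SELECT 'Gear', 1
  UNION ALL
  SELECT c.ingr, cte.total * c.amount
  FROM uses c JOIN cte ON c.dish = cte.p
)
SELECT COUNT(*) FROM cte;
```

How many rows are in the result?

6

Base: (Gear, total=1).
Iteration 1: components of {Gear} -> Bearing = 1*2 = 2, Clip = 1*2 = 2.
Iteration 2: components of {Bearing,Clip} -> Arm = 2*1 = 2, Plate = 2*1 = 2.
Iteration 3: components of {Arm,Plate} -> Ring = 2*2 = 4.
Iteration 4: no further components; recursion stops.
Total rows emitted: 6.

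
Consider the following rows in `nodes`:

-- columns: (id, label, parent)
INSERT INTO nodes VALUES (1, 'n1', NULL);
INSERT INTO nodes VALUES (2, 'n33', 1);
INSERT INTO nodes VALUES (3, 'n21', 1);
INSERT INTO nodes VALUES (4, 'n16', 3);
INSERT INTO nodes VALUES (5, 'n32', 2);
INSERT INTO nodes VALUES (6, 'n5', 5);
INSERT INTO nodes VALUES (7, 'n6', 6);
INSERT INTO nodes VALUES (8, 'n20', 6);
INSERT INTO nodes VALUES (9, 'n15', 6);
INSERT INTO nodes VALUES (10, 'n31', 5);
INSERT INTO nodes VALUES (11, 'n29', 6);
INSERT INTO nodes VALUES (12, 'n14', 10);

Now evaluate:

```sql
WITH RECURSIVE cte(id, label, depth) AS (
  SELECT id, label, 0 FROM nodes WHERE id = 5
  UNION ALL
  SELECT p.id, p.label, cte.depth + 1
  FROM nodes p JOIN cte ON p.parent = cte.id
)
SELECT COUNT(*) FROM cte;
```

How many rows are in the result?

Base: id=5 (n32) at depth 0.
Iteration 1: rows with parent in {5} -> n5 (id 6, depth 1), n31 (id 10, depth 1).
Iteration 2: rows with parent in {6,10} -> n6 (id 7, depth 2), n20 (id 8, depth 2), n15 (id 9, depth 2), n29 (id 11, depth 2), n14 (id 12, depth 2).
Iteration 3: no rows with parent in {7,8,9,11,12}; recursion stops.
Total rows emitted: 8.

8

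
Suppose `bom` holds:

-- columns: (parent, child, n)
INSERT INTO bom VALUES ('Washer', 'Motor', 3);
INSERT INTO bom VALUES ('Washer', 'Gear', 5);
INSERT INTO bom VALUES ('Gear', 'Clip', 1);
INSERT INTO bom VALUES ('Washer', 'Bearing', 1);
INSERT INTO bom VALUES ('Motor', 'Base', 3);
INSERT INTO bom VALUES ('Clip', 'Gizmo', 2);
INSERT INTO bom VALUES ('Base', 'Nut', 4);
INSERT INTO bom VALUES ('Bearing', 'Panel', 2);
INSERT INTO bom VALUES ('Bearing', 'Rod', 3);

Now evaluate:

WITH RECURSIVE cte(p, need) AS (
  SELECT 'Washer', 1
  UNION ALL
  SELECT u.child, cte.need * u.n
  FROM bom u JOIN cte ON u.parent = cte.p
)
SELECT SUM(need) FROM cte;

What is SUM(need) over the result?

75

Base: (Washer, need=1).
Iteration 1: components of {Washer} -> Bearing = 1*1 = 1, Gear = 1*5 = 5, Motor = 1*3 = 3.
Iteration 2: components of {Bearing,Gear,Motor} -> Base = 3*3 = 9, Clip = 5*1 = 5, Panel = 1*2 = 2, Rod = 1*3 = 3.
Iteration 3: components of {Base,Clip,Panel,Rod} -> Gizmo = 5*2 = 10, Nut = 9*4 = 36.
Iteration 4: no further components; recursion stops.
SUM(need) = 1 + 3 + 5 + 1 + 9 + 5 + 2 + 3 + 36 + 10 = 75.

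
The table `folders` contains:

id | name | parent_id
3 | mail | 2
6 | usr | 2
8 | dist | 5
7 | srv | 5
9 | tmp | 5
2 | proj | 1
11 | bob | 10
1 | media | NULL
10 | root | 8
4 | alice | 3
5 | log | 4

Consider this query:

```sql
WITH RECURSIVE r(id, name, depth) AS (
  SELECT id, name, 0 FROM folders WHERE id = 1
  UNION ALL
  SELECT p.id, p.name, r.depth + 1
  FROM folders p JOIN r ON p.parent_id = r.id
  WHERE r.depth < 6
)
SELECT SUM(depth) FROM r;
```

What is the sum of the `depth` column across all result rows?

33

Base: id=1 (media) at depth 0.
Iteration 1: rows with parent_id in {1} -> proj (id 2, depth 1).
Iteration 2: rows with parent_id in {2} -> mail (id 3, depth 2), usr (id 6, depth 2).
Iteration 3: rows with parent_id in {3,6} -> alice (id 4, depth 3).
Iteration 4: rows with parent_id in {4} -> log (id 5, depth 4).
Iteration 5: rows with parent_id in {5} -> srv (id 7, depth 5), dist (id 8, depth 5), tmp (id 9, depth 5).
Iteration 6: rows with parent_id in {7,8,9} -> root (id 10, depth 6).
Iteration 7: depth < 6 fails for all current rows; recursion stops.
SUM(depth) = 0 + 1 + 2 + 2 + 3 + 4 + 5 + 5 + 5 + 6 = 33.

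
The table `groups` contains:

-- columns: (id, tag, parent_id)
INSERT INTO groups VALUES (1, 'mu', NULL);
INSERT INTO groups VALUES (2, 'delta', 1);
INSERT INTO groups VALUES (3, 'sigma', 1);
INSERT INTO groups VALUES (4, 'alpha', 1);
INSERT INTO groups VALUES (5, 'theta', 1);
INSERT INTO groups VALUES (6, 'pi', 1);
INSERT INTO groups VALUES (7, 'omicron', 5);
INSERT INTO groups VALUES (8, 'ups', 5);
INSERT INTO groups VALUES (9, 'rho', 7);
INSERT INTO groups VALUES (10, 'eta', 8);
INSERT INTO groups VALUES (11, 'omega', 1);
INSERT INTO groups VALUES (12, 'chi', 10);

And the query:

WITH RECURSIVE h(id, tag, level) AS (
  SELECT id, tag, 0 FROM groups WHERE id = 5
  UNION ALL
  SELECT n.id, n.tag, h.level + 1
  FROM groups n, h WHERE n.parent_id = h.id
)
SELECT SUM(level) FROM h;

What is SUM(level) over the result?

Base: id=5 (theta) at level 0.
Iteration 1: rows with parent_id in {5} -> omicron (id 7, level 1), ups (id 8, level 1).
Iteration 2: rows with parent_id in {7,8} -> rho (id 9, level 2), eta (id 10, level 2).
Iteration 3: rows with parent_id in {9,10} -> chi (id 12, level 3).
Iteration 4: no rows with parent_id in {12}; recursion stops.
SUM(level) = 0 + 1 + 1 + 2 + 2 + 3 = 9.

9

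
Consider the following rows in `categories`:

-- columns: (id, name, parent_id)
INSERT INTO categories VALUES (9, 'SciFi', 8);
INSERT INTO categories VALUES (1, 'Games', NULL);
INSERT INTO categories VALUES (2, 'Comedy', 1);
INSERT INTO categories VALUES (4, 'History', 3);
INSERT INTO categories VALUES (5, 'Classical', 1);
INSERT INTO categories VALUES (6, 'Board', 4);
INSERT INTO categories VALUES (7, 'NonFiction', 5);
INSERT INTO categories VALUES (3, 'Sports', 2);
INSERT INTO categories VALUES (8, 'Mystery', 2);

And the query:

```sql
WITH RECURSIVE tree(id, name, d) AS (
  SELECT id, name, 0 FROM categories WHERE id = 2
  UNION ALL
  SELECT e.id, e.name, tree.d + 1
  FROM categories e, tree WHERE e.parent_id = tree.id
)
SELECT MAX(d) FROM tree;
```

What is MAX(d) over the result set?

Base: id=2 (Comedy) at d 0.
Iteration 1: rows with parent_id in {2} -> Sports (id 3, d 1), Mystery (id 8, d 1).
Iteration 2: rows with parent_id in {3,8} -> History (id 4, d 2), SciFi (id 9, d 2).
Iteration 3: rows with parent_id in {4,9} -> Board (id 6, d 3).
Iteration 4: no rows with parent_id in {6}; recursion stops.
d values: 0, 1, 1, 2, 2, 3; the maximum is 3.

3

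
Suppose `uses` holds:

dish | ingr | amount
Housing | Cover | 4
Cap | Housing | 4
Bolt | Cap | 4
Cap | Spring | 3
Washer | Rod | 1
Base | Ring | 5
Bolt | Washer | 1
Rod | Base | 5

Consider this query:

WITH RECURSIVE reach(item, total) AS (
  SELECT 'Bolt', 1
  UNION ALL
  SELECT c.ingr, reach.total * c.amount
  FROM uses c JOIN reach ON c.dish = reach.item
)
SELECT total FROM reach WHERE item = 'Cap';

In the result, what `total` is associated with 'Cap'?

Base: (Bolt, total=1).
Iteration 1: components of {Bolt} -> Cap = 1*4 = 4, Washer = 1*1 = 1.
Iteration 2: components of {Cap,Washer} -> Housing = 4*4 = 16, Rod = 1*1 = 1, Spring = 4*3 = 12.
Iteration 3: components of {Housing,Rod,Spring} -> Base = 1*5 = 5, Cover = 16*4 = 64.
Iteration 4: components of {Base,Cover} -> Ring = 5*5 = 25.
Iteration 5: no further components; recursion stops.

4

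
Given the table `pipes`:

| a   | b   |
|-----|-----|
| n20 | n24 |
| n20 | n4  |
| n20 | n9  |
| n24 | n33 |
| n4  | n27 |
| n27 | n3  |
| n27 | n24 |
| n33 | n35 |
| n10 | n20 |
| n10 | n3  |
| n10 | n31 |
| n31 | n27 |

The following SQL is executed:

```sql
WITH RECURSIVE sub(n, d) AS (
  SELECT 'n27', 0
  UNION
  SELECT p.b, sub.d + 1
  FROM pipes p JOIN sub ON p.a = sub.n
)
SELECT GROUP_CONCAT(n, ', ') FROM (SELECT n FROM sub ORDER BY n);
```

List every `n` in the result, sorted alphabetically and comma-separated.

Base: (n27, d=0).
Iteration 1: edges from {n27} -> (n24, d=1), (n3, d=1).
Iteration 2: edges from {n24,n3} -> (n33, d=2).
Iteration 3: edges from {n33} -> (n35, d=3).
Iteration 4: no outgoing edges from {n35}; recursion stops.

n24, n27, n3, n33, n35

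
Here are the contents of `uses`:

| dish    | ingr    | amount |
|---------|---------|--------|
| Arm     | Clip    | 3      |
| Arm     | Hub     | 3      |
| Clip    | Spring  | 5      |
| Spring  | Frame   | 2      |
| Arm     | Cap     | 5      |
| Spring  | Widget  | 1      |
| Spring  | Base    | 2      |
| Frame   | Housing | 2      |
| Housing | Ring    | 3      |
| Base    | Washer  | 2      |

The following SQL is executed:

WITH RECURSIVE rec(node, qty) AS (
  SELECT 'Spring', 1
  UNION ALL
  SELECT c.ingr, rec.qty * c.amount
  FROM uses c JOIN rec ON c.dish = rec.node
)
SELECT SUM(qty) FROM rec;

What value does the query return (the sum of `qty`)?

Base: (Spring, qty=1).
Iteration 1: components of {Spring} -> Base = 1*2 = 2, Frame = 1*2 = 2, Widget = 1*1 = 1.
Iteration 2: components of {Base,Frame,Widget} -> Housing = 2*2 = 4, Washer = 2*2 = 4.
Iteration 3: components of {Housing,Washer} -> Ring = 4*3 = 12.
Iteration 4: no further components; recursion stops.
SUM(qty) = 1 + 2 + 1 + 2 + 4 + 4 + 12 = 26.

26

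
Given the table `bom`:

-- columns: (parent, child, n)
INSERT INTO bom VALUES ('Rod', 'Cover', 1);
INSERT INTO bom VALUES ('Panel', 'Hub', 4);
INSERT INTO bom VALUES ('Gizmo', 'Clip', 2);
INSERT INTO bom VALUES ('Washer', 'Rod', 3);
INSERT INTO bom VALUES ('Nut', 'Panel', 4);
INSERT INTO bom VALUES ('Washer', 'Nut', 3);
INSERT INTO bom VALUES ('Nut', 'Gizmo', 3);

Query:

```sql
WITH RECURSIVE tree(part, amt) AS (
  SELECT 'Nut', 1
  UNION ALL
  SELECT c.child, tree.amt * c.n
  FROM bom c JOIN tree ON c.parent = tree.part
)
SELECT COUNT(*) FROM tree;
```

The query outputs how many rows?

5

Base: (Nut, amt=1).
Iteration 1: components of {Nut} -> Gizmo = 1*3 = 3, Panel = 1*4 = 4.
Iteration 2: components of {Gizmo,Panel} -> Clip = 3*2 = 6, Hub = 4*4 = 16.
Iteration 3: no further components; recursion stops.
Total rows emitted: 5.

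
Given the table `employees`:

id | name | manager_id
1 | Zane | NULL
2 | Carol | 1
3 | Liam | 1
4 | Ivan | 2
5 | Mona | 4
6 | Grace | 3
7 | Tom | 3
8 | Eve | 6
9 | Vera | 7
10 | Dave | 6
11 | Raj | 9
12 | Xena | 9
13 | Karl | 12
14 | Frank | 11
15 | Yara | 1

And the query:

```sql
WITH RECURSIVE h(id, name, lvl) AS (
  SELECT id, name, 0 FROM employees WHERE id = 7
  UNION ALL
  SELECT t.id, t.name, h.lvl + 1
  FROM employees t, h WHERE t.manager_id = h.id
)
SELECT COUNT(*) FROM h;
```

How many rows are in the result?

Base: id=7 (Tom) at lvl 0.
Iteration 1: rows with manager_id in {7} -> Vera (id 9, lvl 1).
Iteration 2: rows with manager_id in {9} -> Raj (id 11, lvl 2), Xena (id 12, lvl 2).
Iteration 3: rows with manager_id in {11,12} -> Karl (id 13, lvl 3), Frank (id 14, lvl 3).
Iteration 4: no rows with manager_id in {13,14}; recursion stops.
Total rows emitted: 6.

6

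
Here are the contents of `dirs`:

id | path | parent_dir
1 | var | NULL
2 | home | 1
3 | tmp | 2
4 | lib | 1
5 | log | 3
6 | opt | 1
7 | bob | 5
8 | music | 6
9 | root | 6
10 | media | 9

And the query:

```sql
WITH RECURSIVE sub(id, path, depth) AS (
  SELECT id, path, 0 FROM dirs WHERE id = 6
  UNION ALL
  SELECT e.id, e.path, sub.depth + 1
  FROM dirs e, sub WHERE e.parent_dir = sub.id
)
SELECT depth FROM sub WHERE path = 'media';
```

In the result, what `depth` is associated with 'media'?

Base: id=6 (opt) at depth 0.
Iteration 1: rows with parent_dir in {6} -> music (id 8, depth 1), root (id 9, depth 1).
Iteration 2: rows with parent_dir in {8,9} -> media (id 10, depth 2).
Iteration 3: no rows with parent_dir in {10}; recursion stops.

2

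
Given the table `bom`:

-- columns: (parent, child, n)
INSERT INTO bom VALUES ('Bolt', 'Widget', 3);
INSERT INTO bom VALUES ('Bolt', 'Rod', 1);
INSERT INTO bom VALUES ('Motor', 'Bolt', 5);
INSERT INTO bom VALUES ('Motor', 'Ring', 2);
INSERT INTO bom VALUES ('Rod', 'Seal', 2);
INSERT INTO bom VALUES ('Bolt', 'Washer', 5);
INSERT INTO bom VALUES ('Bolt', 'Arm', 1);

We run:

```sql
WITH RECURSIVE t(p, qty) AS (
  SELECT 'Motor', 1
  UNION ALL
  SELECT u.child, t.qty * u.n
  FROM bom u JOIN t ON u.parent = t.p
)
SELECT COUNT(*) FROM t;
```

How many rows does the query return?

Base: (Motor, qty=1).
Iteration 1: components of {Motor} -> Bolt = 1*5 = 5, Ring = 1*2 = 2.
Iteration 2: components of {Bolt,Ring} -> Arm = 5*1 = 5, Rod = 5*1 = 5, Washer = 5*5 = 25, Widget = 5*3 = 15.
Iteration 3: components of {Arm,Rod,Washer,Widget} -> Seal = 5*2 = 10.
Iteration 4: no further components; recursion stops.
Total rows emitted: 8.

8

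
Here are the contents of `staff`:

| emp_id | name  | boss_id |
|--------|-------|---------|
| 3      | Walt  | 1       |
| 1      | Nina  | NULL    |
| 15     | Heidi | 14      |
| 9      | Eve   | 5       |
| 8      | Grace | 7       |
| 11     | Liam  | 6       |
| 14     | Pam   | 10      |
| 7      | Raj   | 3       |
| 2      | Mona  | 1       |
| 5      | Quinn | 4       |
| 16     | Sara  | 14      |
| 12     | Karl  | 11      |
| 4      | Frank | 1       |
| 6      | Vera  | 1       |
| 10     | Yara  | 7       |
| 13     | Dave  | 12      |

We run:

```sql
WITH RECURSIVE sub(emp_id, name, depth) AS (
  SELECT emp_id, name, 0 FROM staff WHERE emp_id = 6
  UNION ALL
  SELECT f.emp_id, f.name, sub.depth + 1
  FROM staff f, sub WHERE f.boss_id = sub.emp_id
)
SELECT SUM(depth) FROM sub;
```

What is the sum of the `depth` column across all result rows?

Base: emp_id=6 (Vera) at depth 0.
Iteration 1: rows with boss_id in {6} -> Liam (id 11, depth 1).
Iteration 2: rows with boss_id in {11} -> Karl (id 12, depth 2).
Iteration 3: rows with boss_id in {12} -> Dave (id 13, depth 3).
Iteration 4: no rows with boss_id in {13}; recursion stops.
SUM(depth) = 0 + 1 + 2 + 3 = 6.

6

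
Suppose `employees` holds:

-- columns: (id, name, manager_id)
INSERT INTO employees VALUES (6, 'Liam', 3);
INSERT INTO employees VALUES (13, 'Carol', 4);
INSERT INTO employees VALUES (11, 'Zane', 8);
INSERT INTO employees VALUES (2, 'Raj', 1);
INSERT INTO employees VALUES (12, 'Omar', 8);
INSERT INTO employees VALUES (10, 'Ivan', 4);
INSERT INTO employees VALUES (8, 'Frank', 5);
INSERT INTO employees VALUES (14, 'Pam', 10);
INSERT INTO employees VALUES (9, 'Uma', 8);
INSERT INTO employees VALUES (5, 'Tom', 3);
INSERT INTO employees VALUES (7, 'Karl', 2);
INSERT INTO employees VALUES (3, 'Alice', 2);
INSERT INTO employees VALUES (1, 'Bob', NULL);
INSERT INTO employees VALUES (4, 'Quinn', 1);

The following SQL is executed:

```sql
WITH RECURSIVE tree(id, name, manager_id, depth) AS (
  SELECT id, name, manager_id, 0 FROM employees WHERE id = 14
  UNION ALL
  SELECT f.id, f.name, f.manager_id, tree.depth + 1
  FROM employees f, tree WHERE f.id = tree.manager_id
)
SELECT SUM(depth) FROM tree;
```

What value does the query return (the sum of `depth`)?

6

Base: id=14 (Pam), manager_id=10, depth 0.
Iteration 1: join on id=10 -> Ivan (id 10, manager_id=4, depth 1).
Iteration 2: join on id=4 -> Quinn (id 4, manager_id=1, depth 2).
Iteration 3: join on id=1 -> Bob (id 1, manager_id=NULL, depth 3).
Iteration 4: manager_id is NULL; no match; recursion stops.
SUM(depth) = 0 + 1 + 2 + 3 = 6.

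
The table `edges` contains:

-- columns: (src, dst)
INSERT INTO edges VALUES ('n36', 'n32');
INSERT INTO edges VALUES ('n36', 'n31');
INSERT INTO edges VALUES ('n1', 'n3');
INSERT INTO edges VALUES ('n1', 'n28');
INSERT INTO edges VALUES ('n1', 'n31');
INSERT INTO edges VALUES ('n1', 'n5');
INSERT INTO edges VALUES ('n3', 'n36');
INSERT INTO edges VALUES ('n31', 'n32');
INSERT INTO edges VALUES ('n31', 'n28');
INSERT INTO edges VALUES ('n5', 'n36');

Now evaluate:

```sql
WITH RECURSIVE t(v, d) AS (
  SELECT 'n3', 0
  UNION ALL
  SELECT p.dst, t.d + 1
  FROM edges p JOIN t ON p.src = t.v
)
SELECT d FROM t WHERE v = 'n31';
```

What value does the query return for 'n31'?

Base: (n3, d=0).
Iteration 1: edges from {n3} -> (n36, d=1).
Iteration 2: edges from {n36} -> (n31, d=2), (n32, d=2).
Iteration 3: edges from {n31,n32} -> (n28, d=3), (n32, d=3).
Iteration 4: no outgoing edges from {n28,n32}; recursion stops.

2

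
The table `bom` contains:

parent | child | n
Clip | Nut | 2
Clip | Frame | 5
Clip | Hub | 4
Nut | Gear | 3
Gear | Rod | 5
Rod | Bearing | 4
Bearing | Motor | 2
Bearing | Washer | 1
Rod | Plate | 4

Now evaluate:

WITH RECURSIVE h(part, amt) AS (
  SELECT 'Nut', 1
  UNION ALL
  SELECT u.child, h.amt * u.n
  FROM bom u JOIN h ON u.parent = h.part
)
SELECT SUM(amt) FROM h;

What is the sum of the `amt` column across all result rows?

Base: (Nut, amt=1).
Iteration 1: components of {Nut} -> Gear = 1*3 = 3.
Iteration 2: components of {Gear} -> Rod = 3*5 = 15.
Iteration 3: components of {Rod} -> Bearing = 15*4 = 60, Plate = 15*4 = 60.
Iteration 4: components of {Bearing,Plate} -> Motor = 60*2 = 120, Washer = 60*1 = 60.
Iteration 5: no further components; recursion stops.
SUM(amt) = 1 + 3 + 15 + 60 + 60 + 120 + 60 = 319.

319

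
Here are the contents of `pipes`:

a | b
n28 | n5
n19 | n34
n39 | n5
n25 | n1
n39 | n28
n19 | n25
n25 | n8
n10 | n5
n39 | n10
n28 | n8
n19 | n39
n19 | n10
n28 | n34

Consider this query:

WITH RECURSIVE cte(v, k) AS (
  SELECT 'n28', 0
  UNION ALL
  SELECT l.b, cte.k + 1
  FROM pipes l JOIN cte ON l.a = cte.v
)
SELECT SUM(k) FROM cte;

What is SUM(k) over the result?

3

Base: (n28, k=0).
Iteration 1: edges from {n28} -> (n34, k=1), (n5, k=1), (n8, k=1).
Iteration 2: no outgoing edges from {n34,n5,n8}; recursion stops.
SUM(k) = 0 + 1 + 1 + 1 = 3.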